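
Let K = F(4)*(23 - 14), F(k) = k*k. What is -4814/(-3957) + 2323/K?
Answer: 3295109/189936 ≈ 17.349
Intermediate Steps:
F(k) = k**2
K = 144 (K = 4**2*(23 - 14) = 16*9 = 144)
-4814/(-3957) + 2323/K = -4814/(-3957) + 2323/144 = -4814*(-1/3957) + 2323*(1/144) = 4814/3957 + 2323/144 = 3295109/189936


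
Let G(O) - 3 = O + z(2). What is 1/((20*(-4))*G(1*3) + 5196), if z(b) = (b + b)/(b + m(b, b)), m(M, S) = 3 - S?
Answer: 3/13828 ≈ 0.00021695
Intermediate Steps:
z(b) = 2*b/3 (z(b) = (b + b)/(b + (3 - b)) = (2*b)/3 = (2*b)*(⅓) = 2*b/3)
G(O) = 13/3 + O (G(O) = 3 + (O + (⅔)*2) = 3 + (O + 4/3) = 3 + (4/3 + O) = 13/3 + O)
1/((20*(-4))*G(1*3) + 5196) = 1/((20*(-4))*(13/3 + 1*3) + 5196) = 1/(-80*(13/3 + 3) + 5196) = 1/(-80*22/3 + 5196) = 1/(-1760/3 + 5196) = 1/(13828/3) = 3/13828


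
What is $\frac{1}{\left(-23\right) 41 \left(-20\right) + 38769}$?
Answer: $\frac{1}{57629} \approx 1.7352 \cdot 10^{-5}$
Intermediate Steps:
$\frac{1}{\left(-23\right) 41 \left(-20\right) + 38769} = \frac{1}{\left(-943\right) \left(-20\right) + 38769} = \frac{1}{18860 + 38769} = \frac{1}{57629}$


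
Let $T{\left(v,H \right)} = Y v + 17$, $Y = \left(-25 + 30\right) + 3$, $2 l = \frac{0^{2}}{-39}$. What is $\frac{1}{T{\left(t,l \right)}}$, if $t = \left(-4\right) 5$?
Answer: $- \frac{1}{143} \approx -0.006993$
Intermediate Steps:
$l = 0$ ($l = \frac{0^{2} \frac{1}{-39}}{2} = \frac{0 \left(- \frac{1}{39}\right)}{2} = \frac{1}{2} \cdot 0 = 0$)
$Y = 8$ ($Y = 5 + 3 = 8$)
$t = -20$
$T{\left(v,H \right)} = 17 + 8 v$ ($T{\left(v,H \right)} = 8 v + 17 = 17 + 8 v$)
$\frac{1}{T{\left(t,l \right)}} = \frac{1}{17 + 8 \left(-20\right)} = \frac{1}{17 - 160} = \frac{1}{-143} = - \frac{1}{143}$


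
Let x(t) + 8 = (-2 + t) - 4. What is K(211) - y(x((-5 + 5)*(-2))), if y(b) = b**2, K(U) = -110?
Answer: -306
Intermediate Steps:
x(t) = -14 + t (x(t) = -8 + ((-2 + t) - 4) = -8 + (-6 + t) = -14 + t)
K(211) - y(x((-5 + 5)*(-2))) = -110 - (-14 + (-5 + 5)*(-2))**2 = -110 - (-14 + 0*(-2))**2 = -110 - (-14 + 0)**2 = -110 - 1*(-14)**2 = -110 - 1*196 = -110 - 196 = -306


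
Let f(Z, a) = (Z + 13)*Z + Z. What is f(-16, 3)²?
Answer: 1024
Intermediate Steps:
f(Z, a) = Z + Z*(13 + Z) (f(Z, a) = (13 + Z)*Z + Z = Z*(13 + Z) + Z = Z + Z*(13 + Z))
f(-16, 3)² = (-16*(14 - 16))² = (-16*(-2))² = 32² = 1024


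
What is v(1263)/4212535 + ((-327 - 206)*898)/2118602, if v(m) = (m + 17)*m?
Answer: 140875426009/892468507607 ≈ 0.15785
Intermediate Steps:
v(m) = m*(17 + m) (v(m) = (17 + m)*m = m*(17 + m))
v(1263)/4212535 + ((-327 - 206)*898)/2118602 = (1263*(17 + 1263))/4212535 + ((-327 - 206)*898)/2118602 = (1263*1280)*(1/4212535) - 533*898*(1/2118602) = 1616640*(1/4212535) - 478634*1/2118602 = 323328/842507 - 239317/1059301 = 140875426009/892468507607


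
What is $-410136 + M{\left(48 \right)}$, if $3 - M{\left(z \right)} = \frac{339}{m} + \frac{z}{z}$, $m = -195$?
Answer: $- \frac{26658597}{65} \approx -4.1013 \cdot 10^{5}$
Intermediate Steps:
$M{\left(z \right)} = \frac{243}{65}$ ($M{\left(z \right)} = 3 - \left(\frac{339}{-195} + \frac{z}{z}\right) = 3 - \left(339 \left(- \frac{1}{195}\right) + 1\right) = 3 - \left(- \frac{113}{65} + 1\right) = 3 - - \frac{48}{65} = 3 + \frac{48}{65} = \frac{243}{65}$)
$-410136 + M{\left(48 \right)} = -410136 + \frac{243}{65} = - \frac{26658597}{65}$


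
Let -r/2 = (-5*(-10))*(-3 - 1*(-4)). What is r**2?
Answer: 10000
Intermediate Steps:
r = -100 (r = -2*(-5*(-10))*(-3 - 1*(-4)) = -100*(-3 + 4) = -100 ≈ -100.00)
r**2 = (-100)**2 = 10000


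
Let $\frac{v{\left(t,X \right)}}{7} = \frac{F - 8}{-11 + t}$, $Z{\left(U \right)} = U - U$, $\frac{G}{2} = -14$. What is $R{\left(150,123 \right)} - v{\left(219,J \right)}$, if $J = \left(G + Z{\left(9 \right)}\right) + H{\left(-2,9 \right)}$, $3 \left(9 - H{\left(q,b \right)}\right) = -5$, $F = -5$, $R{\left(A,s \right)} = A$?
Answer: $\frac{2407}{16} \approx 150.44$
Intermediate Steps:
$G = -28$ ($G = 2 \left(-14\right) = -28$)
$H{\left(q,b \right)} = \frac{32}{3}$ ($H{\left(q,b \right)} = 9 - - \frac{5}{3} = 9 + \frac{5}{3} = \frac{32}{3}$)
$Z{\left(U \right)} = 0$
$J = - \frac{52}{3}$ ($J = \left(-28 + 0\right) + \frac{32}{3} = -28 + \frac{32}{3} = - \frac{52}{3} \approx -17.333$)
$v{\left(t,X \right)} = - \frac{91}{-11 + t}$ ($v{\left(t,X \right)} = 7 \frac{-5 - 8}{-11 + t} = 7 \left(- \frac{13}{-11 + t}\right) = - \frac{91}{-11 + t}$)
$R{\left(150,123 \right)} - v{\left(219,J \right)} = 150 - - \frac{91}{-11 + 219} = 150 - - \frac{91}{208} = 150 - \left(-91\right) \frac{1}{208} = 150 - - \frac{7}{16} = 150 + \frac{7}{16} = \frac{2407}{16}$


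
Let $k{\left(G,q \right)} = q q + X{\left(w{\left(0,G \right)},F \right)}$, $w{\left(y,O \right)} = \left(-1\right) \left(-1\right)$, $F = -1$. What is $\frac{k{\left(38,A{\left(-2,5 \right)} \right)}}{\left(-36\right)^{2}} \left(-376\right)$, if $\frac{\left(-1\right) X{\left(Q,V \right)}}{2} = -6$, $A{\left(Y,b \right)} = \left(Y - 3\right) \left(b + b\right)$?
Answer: $- \frac{59032}{81} \approx -728.79$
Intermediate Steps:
$w{\left(y,O \right)} = 1$
$A{\left(Y,b \right)} = 2 b \left(-3 + Y\right)$ ($A{\left(Y,b \right)} = \left(-3 + Y\right) 2 b = 2 b \left(-3 + Y\right)$)
$X{\left(Q,V \right)} = 12$ ($X{\left(Q,V \right)} = \left(-2\right) \left(-6\right) = 12$)
$k{\left(G,q \right)} = 12 + q^{2}$ ($k{\left(G,q \right)} = q q + 12 = q^{2} + 12 = 12 + q^{2}$)
$\frac{k{\left(38,A{\left(-2,5 \right)} \right)}}{\left(-36\right)^{2}} \left(-376\right) = \frac{12 + \left(2 \cdot 5 \left(-3 - 2\right)\right)^{2}}{\left(-36\right)^{2}} \left(-376\right) = \frac{12 + \left(2 \cdot 5 \left(-5\right)\right)^{2}}{1296} \left(-376\right) = \left(12 + \left(-50\right)^{2}\right) \frac{1}{1296} \left(-376\right) = \left(12 + 2500\right) \frac{1}{1296} \left(-376\right) = 2512 \cdot \frac{1}{1296} \left(-376\right) = \frac{157}{81} \left(-376\right) = - \frac{59032}{81}$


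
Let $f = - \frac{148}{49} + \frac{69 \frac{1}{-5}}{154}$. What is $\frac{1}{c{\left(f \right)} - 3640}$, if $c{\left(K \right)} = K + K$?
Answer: $- \frac{2695}{9826563} \approx -0.00027426$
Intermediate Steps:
$f = - \frac{16763}{5390}$ ($f = \left(-148\right) \frac{1}{49} + 69 \left(- \frac{1}{5}\right) \frac{1}{154} = - \frac{148}{49} - \frac{69}{770} = - \frac{16763}{5390} \approx -3.11$)
$c{\left(K \right)} = 2 K$
$\frac{1}{c{\left(f \right)} - 3640} = \frac{1}{2 \left(- \frac{16763}{5390}\right) - 3640} = \frac{1}{- \frac{16763}{2695} + \left(-45054 + 41414\right)} = \frac{1}{- \frac{16763}{2695} - 3640} = \frac{1}{- \frac{9826563}{2695}} = - \frac{2695}{9826563}$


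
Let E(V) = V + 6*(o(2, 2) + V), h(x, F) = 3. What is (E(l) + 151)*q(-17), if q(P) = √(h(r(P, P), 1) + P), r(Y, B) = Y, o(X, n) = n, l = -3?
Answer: 142*I*√14 ≈ 531.32*I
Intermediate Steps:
E(V) = 12 + 7*V (E(V) = V + 6*(2 + V) = V + (12 + 6*V) = 12 + 7*V)
q(P) = √(3 + P)
(E(l) + 151)*q(-17) = ((12 + 7*(-3)) + 151)*√(3 - 17) = ((12 - 21) + 151)*√(-14) = (-9 + 151)*(I*√14) = 142*(I*√14) = 142*I*√14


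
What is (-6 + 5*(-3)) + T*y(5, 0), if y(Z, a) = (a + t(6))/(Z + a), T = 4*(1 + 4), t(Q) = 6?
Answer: 3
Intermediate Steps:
T = 20 (T = 4*5 = 20)
y(Z, a) = (6 + a)/(Z + a) (y(Z, a) = (a + 6)/(Z + a) = (6 + a)/(Z + a))
(-6 + 5*(-3)) + T*y(5, 0) = (-6 + 5*(-3)) + 20*((6 + 0)/(5 + 0)) = (-6 - 15) + 20*(6/5) = -21 + 20*((⅕)*6) = -21 + 20*(6/5) = -21 + 24 = 3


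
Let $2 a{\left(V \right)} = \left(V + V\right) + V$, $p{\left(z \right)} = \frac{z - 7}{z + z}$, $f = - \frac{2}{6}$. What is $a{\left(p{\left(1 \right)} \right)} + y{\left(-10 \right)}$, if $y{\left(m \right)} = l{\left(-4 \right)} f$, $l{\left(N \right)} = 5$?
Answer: $- \frac{37}{6} \approx -6.1667$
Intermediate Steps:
$f = - \frac{1}{3}$ ($f = \left(-2\right) \frac{1}{6} = - \frac{1}{3} \approx -0.33333$)
$y{\left(m \right)} = - \frac{5}{3}$ ($y{\left(m \right)} = 5 \left(- \frac{1}{3}\right) = - \frac{5}{3}$)
$p{\left(z \right)} = \frac{-7 + z}{2 z}$
$a{\left(V \right)} = \frac{3 V}{2}$ ($a{\left(V \right)} = \frac{\left(V + V\right) + V}{2} = \frac{2 V + V}{2} = \frac{3 V}{2}$)
$a{\left(p{\left(1 \right)} \right)} + y{\left(-10 \right)} = \frac{3 \frac{-7 + 1}{2 \cdot 1}}{2} - \frac{5}{3} = \frac{3 \cdot \frac{1}{2} \cdot 1 \left(-6\right)}{2} - \frac{5}{3} = \frac{3}{2} \left(-3\right) - \frac{5}{3} = - \frac{9}{2} - \frac{5}{3} = - \frac{37}{6}$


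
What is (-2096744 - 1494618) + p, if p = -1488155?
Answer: -5079517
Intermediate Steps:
(-2096744 - 1494618) + p = (-2096744 - 1494618) - 1488155 = -3591362 - 1488155 = -5079517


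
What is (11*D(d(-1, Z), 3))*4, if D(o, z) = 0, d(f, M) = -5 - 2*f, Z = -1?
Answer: 0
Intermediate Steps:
(11*D(d(-1, Z), 3))*4 = (11*0)*4 = 0*4 = 0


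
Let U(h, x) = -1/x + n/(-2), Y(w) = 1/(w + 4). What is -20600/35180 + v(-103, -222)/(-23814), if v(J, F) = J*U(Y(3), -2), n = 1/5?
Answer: -61139873/104722065 ≈ -0.58383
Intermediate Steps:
n = ⅕ ≈ 0.20000
Y(w) = 1/(4 + w)
U(h, x) = -⅒ - 1/x (U(h, x) = -1/x + (⅕)/(-2) = -1/x + (⅕)*(-½) = -1/x - ⅒ = -⅒ - 1/x)
v(J, F) = 2*J/5 (v(J, F) = J*((⅒)*(-10 - 1*(-2))/(-2)) = J*((⅒)*(-½)*(-10 + 2)) = J*((⅒)*(-½)*(-8)) = J*(⅖) = 2*J/5)
-20600/35180 + v(-103, -222)/(-23814) = -20600/35180 + ((⅖)*(-103))/(-23814) = -20600*1/35180 - 206/5*(-1/23814) = -1030/1759 + 103/59535 = -61139873/104722065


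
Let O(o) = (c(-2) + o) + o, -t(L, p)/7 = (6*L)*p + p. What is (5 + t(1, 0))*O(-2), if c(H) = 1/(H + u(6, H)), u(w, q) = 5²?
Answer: -455/23 ≈ -19.783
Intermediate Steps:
u(w, q) = 25
c(H) = 1/(25 + H) (c(H) = 1/(H + 25) = 1/(25 + H))
t(L, p) = -7*p - 42*L*p (t(L, p) = -7*((6*L)*p + p) = -7*(6*L*p + p) = -7*(p + 6*L*p) = -7*p - 42*L*p)
O(o) = 1/23 + 2*o (O(o) = (1/(25 - 2) + o) + o = (1/23 + o) + o = 1/23 + 2*o)
(5 + t(1, 0))*O(-2) = (5 - 7*0*(1 + 6*1))*(1/23 + 2*(-2)) = (5 - 7*0*(1 + 6))*(1/23 - 4) = (5 - 7*0*7)*(-91/23) = (5 + 0)*(-91/23) = 5*(-91/23) = -455/23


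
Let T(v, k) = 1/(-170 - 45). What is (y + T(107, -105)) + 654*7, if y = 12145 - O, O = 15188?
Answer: 330024/215 ≈ 1535.0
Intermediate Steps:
T(v, k) = -1/215 (T(v, k) = 1/(-215) = -1/215)
y = -3043 (y = 12145 - 1*15188 = 12145 - 15188 = -3043)
(y + T(107, -105)) + 654*7 = (-3043 - 1/215) + 654*7 = -654246/215 + 4578 = 330024/215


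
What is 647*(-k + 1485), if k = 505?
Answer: 634060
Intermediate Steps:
647*(-k + 1485) = 647*(-1*505 + 1485) = 647*(-505 + 1485) = 647*980 = 634060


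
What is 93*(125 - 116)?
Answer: 837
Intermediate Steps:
93*(125 - 116) = 93*9 = 837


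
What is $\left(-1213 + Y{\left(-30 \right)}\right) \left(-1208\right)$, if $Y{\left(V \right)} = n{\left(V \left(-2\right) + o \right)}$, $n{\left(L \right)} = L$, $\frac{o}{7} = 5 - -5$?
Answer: $1308264$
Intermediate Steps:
$o = 70$ ($o = 7 \left(5 - -5\right) = 7 \left(5 + 5\right) = 7 \cdot 10 = 70$)
$Y{\left(V \right)} = 70 - 2 V$ ($Y{\left(V \right)} = V \left(-2\right) + 70 = - 2 V + 70 = 70 - 2 V$)
$\left(-1213 + Y{\left(-30 \right)}\right) \left(-1208\right) = \left(-1213 + \left(70 - -60\right)\right) \left(-1208\right) = \left(-1213 + \left(70 + 60\right)\right) \left(-1208\right) = \left(-1213 + 130\right) \left(-1208\right) = \left(-1083\right) \left(-1208\right) = 1308264$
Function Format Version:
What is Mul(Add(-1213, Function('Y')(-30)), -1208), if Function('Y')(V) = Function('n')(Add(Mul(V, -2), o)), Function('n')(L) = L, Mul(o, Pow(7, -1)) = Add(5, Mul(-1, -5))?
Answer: 1308264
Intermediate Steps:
o = 70 (o = Mul(7, Add(5, Mul(-1, -5))) = Mul(7, Add(5, 5)) = Mul(7, 10) = 70)
Function('Y')(V) = Add(70, Mul(-2, V)) (Function('Y')(V) = Add(Mul(V, -2), 70) = Add(Mul(-2, V), 70) = Add(70, Mul(-2, V)))
Mul(Add(-1213, Function('Y')(-30)), -1208) = Mul(Add(-1213, Add(70, Mul(-2, -30))), -1208) = Mul(Add(-1213, Add(70, 60)), -1208) = Mul(Add(-1213, 130), -1208) = Mul(-1083, -1208) = 1308264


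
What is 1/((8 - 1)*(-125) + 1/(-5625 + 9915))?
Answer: -4290/3753749 ≈ -0.0011429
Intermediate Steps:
1/((8 - 1)*(-125) + 1/(-5625 + 9915)) = 1/(7*(-125) + 1/4290) = 1/(-875 + 1/4290) = 1/(-3753749/4290) = -4290/3753749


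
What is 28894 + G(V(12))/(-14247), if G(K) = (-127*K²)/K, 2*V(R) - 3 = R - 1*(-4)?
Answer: 823308049/28494 ≈ 28894.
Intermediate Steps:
V(R) = 7/2 + R/2 (V(R) = 3/2 + (R - 1*(-4))/2 = 3/2 + (R + 4)/2 = 3/2 + (4 + R)/2 = 3/2 + (2 + R/2) = 7/2 + R/2)
G(K) = -127*K
28894 + G(V(12))/(-14247) = 28894 - 127*(7/2 + (½)*12)/(-14247) = 28894 - 127*(7/2 + 6)*(-1/14247) = 28894 - 127*19/2*(-1/14247) = 28894 - 2413/2*(-1/14247) = 28894 + 2413/28494 = 823308049/28494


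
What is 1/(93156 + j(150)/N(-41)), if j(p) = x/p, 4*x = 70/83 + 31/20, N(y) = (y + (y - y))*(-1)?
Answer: 40836000/3804118419973 ≈ 1.0735e-5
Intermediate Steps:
N(y) = -y (N(y) = (y + 0)*(-1) = y*(-1) = -y)
x = 3973/6640 (x = (70/83 + 31/20)/4 = (1/4)*(3973/1660) = 3973/6640 ≈ 0.59834)
j(p) = 3973/(6640*p)
1/(93156 + j(150)/N(-41)) = 1/(93156 + ((3973/6640)/150)/((-1*(-41)))) = 1/(93156 + ((3973/6640)*(1/150))/41) = 1/(93156 + (3973/996000)*(1/41)) = 1/(93156 + 3973/40836000) = 1/(3804118419973/40836000) = 40836000/3804118419973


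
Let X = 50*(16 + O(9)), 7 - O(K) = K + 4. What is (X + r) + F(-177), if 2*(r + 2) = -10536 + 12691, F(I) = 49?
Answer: 3249/2 ≈ 1624.5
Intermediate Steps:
O(K) = 3 - K (O(K) = 7 - (K + 4) = 7 - (4 + K) = 7 + (-4 - K) = 3 - K)
X = 500 (X = 50*(16 + (3 - 1*9)) = 50*(16 + (3 - 9)) = 50*(16 - 6) = 50*10 = 500)
r = 2151/2 (r = -2 + (-10536 + 12691)/2 = -2 + (1/2)*2155 = -2 + 2155/2 = 2151/2 ≈ 1075.5)
(X + r) + F(-177) = (500 + 2151/2) + 49 = 3151/2 + 49 = 3249/2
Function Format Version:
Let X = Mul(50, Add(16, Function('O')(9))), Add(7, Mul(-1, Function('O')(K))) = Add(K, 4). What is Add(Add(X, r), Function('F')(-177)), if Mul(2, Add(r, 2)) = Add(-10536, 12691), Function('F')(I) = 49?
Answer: Rational(3249, 2) ≈ 1624.5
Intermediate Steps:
Function('O')(K) = Add(3, Mul(-1, K)) (Function('O')(K) = Add(7, Mul(-1, Add(K, 4))) = Add(7, Mul(-1, Add(4, K))) = Add(7, Add(-4, Mul(-1, K))) = Add(3, Mul(-1, K)))
X = 500 (X = Mul(50, Add(16, Add(3, Mul(-1, 9)))) = Mul(50, Add(16, Add(3, -9))) = Mul(50, Add(16, -6)) = Mul(50, 10) = 500)
r = Rational(2151, 2) (r = Add(-2, Mul(Rational(1, 2), Add(-10536, 12691))) = Add(-2, Mul(Rational(1, 2), 2155)) = Add(-2, Rational(2155, 2)) = Rational(2151, 2) ≈ 1075.5)
Add(Add(X, r), Function('F')(-177)) = Add(Add(500, Rational(2151, 2)), 49) = Add(Rational(3151, 2), 49) = Rational(3249, 2)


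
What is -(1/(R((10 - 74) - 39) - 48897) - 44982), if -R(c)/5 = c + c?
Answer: 2153153395/47867 ≈ 44982.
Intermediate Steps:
R(c) = -10*c (R(c) = -5*(c + c) = -10*c)
-(1/(R((10 - 74) - 39) - 48897) - 44982) = -(1/(-10*((10 - 74) - 39) - 48897) - 44982) = -(1/(-10*(-64 - 39) - 48897) - 44982) = -(1/(-10*(-103) - 48897) - 44982) = -(1/(1030 - 48897) - 44982) = -(1/(-47867) - 44982) = -(-1/47867 - 44982) = -1*(-2153153395/47867) = 2153153395/47867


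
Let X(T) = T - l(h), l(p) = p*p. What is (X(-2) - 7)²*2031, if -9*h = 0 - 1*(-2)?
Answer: 363744653/2187 ≈ 1.6632e+5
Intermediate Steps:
h = -2/9 (h = -(0 - 1*(-2))/9 = -(0 + 2)/9 = -⅑*2 = -2/9 ≈ -0.22222)
l(p) = p²
X(T) = -4/81 + T (X(T) = T - (-2/9)² = T - 1*4/81 = T - 4/81 = -4/81 + T)
(X(-2) - 7)²*2031 = ((-4/81 - 2) - 7)²*2031 = (-166/81 - 7)²*2031 = (-733/81)²*2031 = (537289/6561)*2031 = 363744653/2187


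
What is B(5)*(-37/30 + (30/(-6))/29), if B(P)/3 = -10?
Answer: 1223/29 ≈ 42.172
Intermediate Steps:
B(P) = -30 (B(P) = 3*(-10) = -30)
B(5)*(-37/30 + (30/(-6))/29) = -30*(-37/30 + (30/(-6))/29) = -30*(-37*1/30 + (30*(-⅙))*(1/29)) = -30*(-37/30 - 5*1/29) = -30*(-37/30 - 5/29) = -30*(-1223/870) = 1223/29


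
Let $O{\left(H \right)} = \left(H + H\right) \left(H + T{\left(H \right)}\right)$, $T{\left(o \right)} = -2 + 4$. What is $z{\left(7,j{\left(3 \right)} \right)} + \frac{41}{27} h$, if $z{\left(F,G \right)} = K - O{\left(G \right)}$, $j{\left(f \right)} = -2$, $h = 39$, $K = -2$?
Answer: $\frac{515}{9} \approx 57.222$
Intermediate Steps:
$T{\left(o \right)} = 2$
$O{\left(H \right)} = 2 H \left(2 + H\right)$ ($O{\left(H \right)} = \left(H + H\right) \left(H + 2\right) = 2 H \left(2 + H\right)$)
$z{\left(F,G \right)} = -2 - 2 G \left(2 + G\right)$
$z{\left(7,j{\left(3 \right)} \right)} + \frac{41}{27} h = \left(-2 - - 4 \left(2 - 2\right)\right) + \frac{41}{27} \cdot 39 = \left(-2 - \left(-4\right) 0\right) + 41 \cdot \frac{1}{27} \cdot 39 = \left(-2 + 0\right) + \frac{41}{27} \cdot 39 = -2 + \frac{533}{9} = \frac{515}{9}$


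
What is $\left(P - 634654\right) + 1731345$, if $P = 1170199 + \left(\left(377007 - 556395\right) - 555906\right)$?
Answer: $1531596$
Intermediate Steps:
$P = 434905$ ($P = 1170199 - 735294 = 434905$)
$\left(P - 634654\right) + 1731345 = \left(434905 - 634654\right) + 1731345 = -199749 + 1731345 = 1531596$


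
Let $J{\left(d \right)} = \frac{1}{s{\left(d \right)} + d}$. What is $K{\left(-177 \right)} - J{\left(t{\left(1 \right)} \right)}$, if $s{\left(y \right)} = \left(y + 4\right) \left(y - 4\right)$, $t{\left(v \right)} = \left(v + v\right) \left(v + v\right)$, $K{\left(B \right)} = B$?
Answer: $- \frac{709}{4} \approx -177.25$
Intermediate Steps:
$t{\left(v \right)} = 4 v^{2}$ ($t{\left(v \right)} = 2 v 2 v = 4 v^{2}$)
$s{\left(y \right)} = \left(-4 + y\right) \left(4 + y\right)$ ($s{\left(y \right)} = \left(4 + y\right) \left(-4 + y\right) = \left(-4 + y\right) \left(4 + y\right)$)
$J{\left(d \right)} = \frac{1}{-16 + d + d^{2}}$ ($J{\left(d \right)} = \frac{1}{\left(-16 + d^{2}\right) + d} = \frac{1}{-16 + d + d^{2}}$)
$K{\left(-177 \right)} - J{\left(t{\left(1 \right)} \right)} = -177 - \frac{1}{-16 + 4 \cdot 1^{2} + \left(4 \cdot 1^{2}\right)^{2}} = -177 - \frac{1}{-16 + 4 \cdot 1 + \left(4 \cdot 1\right)^{2}} = -177 - \frac{1}{-16 + 4 + 4^{2}} = -177 - \frac{1}{-16 + 4 + 16} = -177 - \frac{1}{4} = - \frac{709}{4}$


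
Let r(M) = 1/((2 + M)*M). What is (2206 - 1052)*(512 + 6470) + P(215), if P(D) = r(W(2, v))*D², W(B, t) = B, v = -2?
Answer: 64504049/8 ≈ 8.0630e+6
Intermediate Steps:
r(M) = 1/(M*(2 + M))
P(D) = D²/8 (P(D) = (1/(2*(2 + 2)))*D² = ((½)/4)*D² = ((½)*(¼))*D² = D²/8)
(2206 - 1052)*(512 + 6470) + P(215) = (2206 - 1052)*(512 + 6470) + (⅛)*215² = 1154*6982 + (⅛)*46225 = 8057228 + 46225/8 = 64504049/8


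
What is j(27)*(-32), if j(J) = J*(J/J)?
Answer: -864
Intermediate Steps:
j(J) = J (j(J) = J*1 = J)
j(27)*(-32) = 27*(-32) = -864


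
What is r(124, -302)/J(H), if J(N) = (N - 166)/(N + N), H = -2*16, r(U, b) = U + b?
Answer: -5696/99 ≈ -57.535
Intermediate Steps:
H = -32
J(N) = (-166 + N)/(2*N) (J(N) = (-166 + N)/((2*N)) = (-166 + N)*(1/(2*N)) = (-166 + N)/(2*N))
r(124, -302)/J(H) = (124 - 302)/(((½)*(-166 - 32)/(-32))) = -178/((½)*(-1/32)*(-198)) = -178/99/32 = -178*32/99 = -5696/99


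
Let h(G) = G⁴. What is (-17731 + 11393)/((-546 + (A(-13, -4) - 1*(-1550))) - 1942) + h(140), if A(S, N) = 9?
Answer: 356884646338/929 ≈ 3.8416e+8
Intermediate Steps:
(-17731 + 11393)/((-546 + (A(-13, -4) - 1*(-1550))) - 1942) + h(140) = (-17731 + 11393)/((-546 + (9 - 1*(-1550))) - 1942) + 140⁴ = -6338/((-546 + (9 + 1550)) - 1942) + 384160000 = -6338/((-546 + 1559) - 1942) + 384160000 = -6338/(1013 - 1942) + 384160000 = -6338/(-929) + 384160000 = -6338*(-1/929) + 384160000 = 6338/929 + 384160000 = 356884646338/929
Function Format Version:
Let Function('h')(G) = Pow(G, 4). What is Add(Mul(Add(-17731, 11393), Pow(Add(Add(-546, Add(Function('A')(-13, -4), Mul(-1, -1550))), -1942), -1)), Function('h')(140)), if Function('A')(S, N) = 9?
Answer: Rational(356884646338, 929) ≈ 3.8416e+8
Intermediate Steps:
Add(Mul(Add(-17731, 11393), Pow(Add(Add(-546, Add(Function('A')(-13, -4), Mul(-1, -1550))), -1942), -1)), Function('h')(140)) = Add(Mul(Add(-17731, 11393), Pow(Add(Add(-546, Add(9, Mul(-1, -1550))), -1942), -1)), Pow(140, 4)) = Add(Mul(-6338, Pow(Add(Add(-546, Add(9, 1550)), -1942), -1)), 384160000) = Add(Mul(-6338, Pow(Add(Add(-546, 1559), -1942), -1)), 384160000) = Add(Mul(-6338, Pow(Add(1013, -1942), -1)), 384160000) = Add(Mul(-6338, Pow(-929, -1)), 384160000) = Add(Mul(-6338, Rational(-1, 929)), 384160000) = Add(Rational(6338, 929), 384160000) = Rational(356884646338, 929)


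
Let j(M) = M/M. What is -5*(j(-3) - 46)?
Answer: 225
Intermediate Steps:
j(M) = 1
-5*(j(-3) - 46) = -5*(1 - 46) = -5*(-45) = 225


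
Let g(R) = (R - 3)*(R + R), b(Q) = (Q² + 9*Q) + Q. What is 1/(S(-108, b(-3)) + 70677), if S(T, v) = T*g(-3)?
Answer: 1/66789 ≈ 1.4973e-5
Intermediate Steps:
b(Q) = Q² + 10*Q
g(R) = 2*R*(-3 + R) (g(R) = (-3 + R)*(2*R) = 2*R*(-3 + R))
S(T, v) = 36*T (S(T, v) = T*(2*(-3)*(-3 - 3)) = T*(2*(-3)*(-6)) = T*36 = 36*T)
1/(S(-108, b(-3)) + 70677) = 1/(36*(-108) + 70677) = 1/(-3888 + 70677) = 1/66789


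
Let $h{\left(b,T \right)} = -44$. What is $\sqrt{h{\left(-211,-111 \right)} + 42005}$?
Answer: $\sqrt{41961} \approx 204.84$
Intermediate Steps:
$\sqrt{h{\left(-211,-111 \right)} + 42005} = \sqrt{-44 + 42005} = \sqrt{41961}$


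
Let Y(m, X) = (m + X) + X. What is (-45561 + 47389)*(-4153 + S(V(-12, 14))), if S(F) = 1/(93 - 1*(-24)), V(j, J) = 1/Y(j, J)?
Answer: -888225200/117 ≈ -7.5917e+6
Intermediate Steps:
Y(m, X) = m + 2*X (Y(m, X) = (X + m) + X = m + 2*X)
V(j, J) = 1/(j + 2*J)
S(F) = 1/117 (S(F) = 1/(93 + 24) = 1/117)
(-45561 + 47389)*(-4153 + S(V(-12, 14))) = (-45561 + 47389)*(-4153 + 1/117) = 1828*(-485900/117) = -888225200/117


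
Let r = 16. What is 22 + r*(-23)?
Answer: -346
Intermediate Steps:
22 + r*(-23) = 22 + 16*(-23) = 22 - 368 = -346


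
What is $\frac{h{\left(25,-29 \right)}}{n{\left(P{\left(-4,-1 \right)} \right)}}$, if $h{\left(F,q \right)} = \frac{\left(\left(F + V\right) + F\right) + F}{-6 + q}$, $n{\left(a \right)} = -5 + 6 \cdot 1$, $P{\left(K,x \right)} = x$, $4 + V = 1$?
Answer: $- \frac{72}{35} \approx -2.0571$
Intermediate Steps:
$V = -3$ ($V = -4 + 1 = -3$)
$n{\left(a \right)} = 1$ ($n{\left(a \right)} = -5 + 6 = 1$)
$h{\left(F,q \right)} = \frac{-3 + 3 F}{-6 + q}$ ($h{\left(F,q \right)} = \frac{\left(\left(F - 3\right) + F\right) + F}{-6 + q} = \frac{\left(\left(-3 + F\right) + F\right) + F}{-6 + q} = \frac{\left(-3 + 2 F\right) + F}{-6 + q} = \frac{-3 + 3 F}{-6 + q}$)
$\frac{h{\left(25,-29 \right)}}{n{\left(P{\left(-4,-1 \right)} \right)}} = \frac{3 \frac{1}{-6 - 29} \left(-1 + 25\right)}{1} = 3 \frac{1}{-35} \cdot 24 \cdot 1 = 3 \left(- \frac{1}{35}\right) 24 \cdot 1 = \left(- \frac{72}{35}\right) 1 = - \frac{72}{35}$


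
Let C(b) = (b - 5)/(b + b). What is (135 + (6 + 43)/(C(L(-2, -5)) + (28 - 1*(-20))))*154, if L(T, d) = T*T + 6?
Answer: 4042654/193 ≈ 20946.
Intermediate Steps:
L(T, d) = 6 + T² (L(T, d) = T² + 6 = 6 + T²)
C(b) = (-5 + b)/(2*b) (C(b) = (-5 + b)/((2*b)) = (-5 + b)*(1/(2*b)) = (-5 + b)/(2*b))
(135 + (6 + 43)/(C(L(-2, -5)) + (28 - 1*(-20))))*154 = (135 + (6 + 43)/((-5 + (6 + (-2)²))/(2*(6 + (-2)²)) + (28 - 1*(-20))))*154 = (135 + 49/((-5 + (6 + 4))/(2*(6 + 4)) + (28 + 20)))*154 = (135 + 49/((½)*(-5 + 10)/10 + 48))*154 = (135 + 49/((½)*(⅒)*5 + 48))*154 = (135 + 49/(¼ + 48))*154 = (135 + 49/(193/4))*154 = (135 + 49*(4/193))*154 = (135 + 196/193)*154 = (26251/193)*154 = 4042654/193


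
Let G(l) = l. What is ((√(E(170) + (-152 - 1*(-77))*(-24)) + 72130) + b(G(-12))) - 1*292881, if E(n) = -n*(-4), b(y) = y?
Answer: -220763 + 4*√155 ≈ -2.2071e+5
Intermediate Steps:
E(n) = 4*n
((√(E(170) + (-152 - 1*(-77))*(-24)) + 72130) + b(G(-12))) - 1*292881 = ((√(4*170 + (-152 - 1*(-77))*(-24)) + 72130) - 12) - 1*292881 = ((√(680 + (-152 + 77)*(-24)) + 72130) - 12) - 292881 = ((√(680 - 75*(-24)) + 72130) - 12) - 292881 = ((√(680 + 1800) + 72130) - 12) - 292881 = ((√2480 + 72130) - 12) - 292881 = ((4*√155 + 72130) - 12) - 292881 = ((72130 + 4*√155) - 12) - 292881 = (72118 + 4*√155) - 292881 = -220763 + 4*√155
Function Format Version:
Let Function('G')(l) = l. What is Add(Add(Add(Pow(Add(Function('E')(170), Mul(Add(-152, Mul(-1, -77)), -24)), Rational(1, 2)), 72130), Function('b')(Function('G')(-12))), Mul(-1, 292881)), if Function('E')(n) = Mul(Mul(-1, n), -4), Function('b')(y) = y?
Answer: Add(-220763, Mul(4, Pow(155, Rational(1, 2)))) ≈ -2.2071e+5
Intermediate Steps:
Function('E')(n) = Mul(4, n)
Add(Add(Add(Pow(Add(Function('E')(170), Mul(Add(-152, Mul(-1, -77)), -24)), Rational(1, 2)), 72130), Function('b')(Function('G')(-12))), Mul(-1, 292881)) = Add(Add(Add(Pow(Add(Mul(4, 170), Mul(Add(-152, Mul(-1, -77)), -24)), Rational(1, 2)), 72130), -12), Mul(-1, 292881)) = Add(Add(Add(Pow(Add(680, Mul(Add(-152, 77), -24)), Rational(1, 2)), 72130), -12), -292881) = Add(Add(Add(Pow(Add(680, Mul(-75, -24)), Rational(1, 2)), 72130), -12), -292881) = Add(Add(Add(Pow(Add(680, 1800), Rational(1, 2)), 72130), -12), -292881) = Add(Add(Add(Pow(2480, Rational(1, 2)), 72130), -12), -292881) = Add(Add(Add(Mul(4, Pow(155, Rational(1, 2))), 72130), -12), -292881) = Add(Add(Add(72130, Mul(4, Pow(155, Rational(1, 2)))), -12), -292881) = Add(Add(72118, Mul(4, Pow(155, Rational(1, 2)))), -292881) = Add(-220763, Mul(4, Pow(155, Rational(1, 2))))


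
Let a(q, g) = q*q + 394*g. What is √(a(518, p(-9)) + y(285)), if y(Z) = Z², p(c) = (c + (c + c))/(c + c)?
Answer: 2*√87535 ≈ 591.73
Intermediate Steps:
p(c) = 3/2 (p(c) = (c + 2*c)/((2*c)) = (3*c)*(1/(2*c)) = 3/2)
a(q, g) = q² + 394*g
√(a(518, p(-9)) + y(285)) = √((518² + 394*(3/2)) + 285²) = √((268324 + 591) + 81225) = √(268915 + 81225) = √350140 = 2*√87535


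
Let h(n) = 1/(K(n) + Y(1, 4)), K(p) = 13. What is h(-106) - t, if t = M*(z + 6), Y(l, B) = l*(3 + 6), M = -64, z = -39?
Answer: -46463/22 ≈ -2112.0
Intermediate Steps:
Y(l, B) = 9*l (Y(l, B) = l*9 = 9*l)
t = 2112 (t = -64*(-39 + 6) = -64*(-33) = 2112)
h(n) = 1/22 (h(n) = 1/(13 + 9*1) = 1/(13 + 9) = 1/22)
h(-106) - t = 1/22 - 1*2112 = 1/22 - 2112 = -46463/22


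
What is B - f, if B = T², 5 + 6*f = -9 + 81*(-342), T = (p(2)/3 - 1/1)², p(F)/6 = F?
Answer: 14101/3 ≈ 4700.3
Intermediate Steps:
p(F) = 6*F
T = 9 (T = ((6*2)/3 - 1/1)² = (12*(⅓) - 1*1)² = (4 - 1)² = 3² = 9)
f = -13858/3 (f = -⅚ + (-9 + 81*(-342))/6 = -⅚ + (-9 - 27702)/6 = -⅚ + (⅙)*(-27711) = -⅚ - 9237/2 = -13858/3 ≈ -4619.3)
B = 81 (B = 9² = 81)
B - f = 81 - 1*(-13858/3) = 81 + 13858/3 = 14101/3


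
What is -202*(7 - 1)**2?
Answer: -7272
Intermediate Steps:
-202*(7 - 1)**2 = -202*6**2 = -202*36 = -7272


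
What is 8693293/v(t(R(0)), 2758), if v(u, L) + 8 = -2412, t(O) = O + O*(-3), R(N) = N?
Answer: -8693293/2420 ≈ -3592.3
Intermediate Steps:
t(O) = -2*O (t(O) = O - 3*O = -2*O)
v(u, L) = -2420 (v(u, L) = -8 - 2412 = -2420)
8693293/v(t(R(0)), 2758) = 8693293/(-2420) = 8693293*(-1/2420) = -8693293/2420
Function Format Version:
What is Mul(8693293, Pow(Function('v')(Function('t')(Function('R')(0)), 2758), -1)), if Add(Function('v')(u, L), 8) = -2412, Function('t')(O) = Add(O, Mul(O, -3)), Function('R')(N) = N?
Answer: Rational(-8693293, 2420) ≈ -3592.3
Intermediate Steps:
Function('t')(O) = Mul(-2, O) (Function('t')(O) = Add(O, Mul(-3, O)) = Mul(-2, O))
Function('v')(u, L) = -2420 (Function('v')(u, L) = Add(-8, -2412) = -2420)
Mul(8693293, Pow(Function('v')(Function('t')(Function('R')(0)), 2758), -1)) = Mul(8693293, Pow(-2420, -1)) = Mul(8693293, Rational(-1, 2420)) = Rational(-8693293, 2420)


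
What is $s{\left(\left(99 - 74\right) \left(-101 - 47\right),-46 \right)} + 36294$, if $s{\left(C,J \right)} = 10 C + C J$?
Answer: $169494$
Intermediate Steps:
$s{\left(\left(99 - 74\right) \left(-101 - 47\right),-46 \right)} + 36294 = \left(99 - 74\right) \left(-101 - 47\right) \left(10 - 46\right) + 36294 = 25 \left(-148\right) \left(-36\right) + 36294 = \left(-3700\right) \left(-36\right) + 36294 = 133200 + 36294 = 169494$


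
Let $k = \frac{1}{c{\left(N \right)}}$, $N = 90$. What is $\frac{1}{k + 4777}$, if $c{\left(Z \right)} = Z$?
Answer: $\frac{90}{429931} \approx 0.00020934$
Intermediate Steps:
$k = \frac{1}{90} \approx 0.011111$
$\frac{1}{k + 4777} = \frac{1}{\frac{1}{90} + 4777} = \frac{1}{\frac{429931}{90}} = \frac{90}{429931}$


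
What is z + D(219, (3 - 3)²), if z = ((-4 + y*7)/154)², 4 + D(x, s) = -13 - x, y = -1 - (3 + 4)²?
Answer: -1367915/5929 ≈ -230.72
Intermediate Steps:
y = -50 (y = -1 - 1*7² = -1 - 1*49 = -1 - 49 = -50)
D(x, s) = -17 - x (D(x, s) = -4 + (-13 - x) = -17 - x)
z = 31329/5929 (z = ((-4 - 50*7)/154)² = ((-4 - 350)*(1/154))² = (-354*1/154)² = (-177/77)² = 31329/5929 ≈ 5.2840)
z + D(219, (3 - 3)²) = 31329/5929 + (-17 - 1*219) = 31329/5929 + (-17 - 219) = 31329/5929 - 236 = -1367915/5929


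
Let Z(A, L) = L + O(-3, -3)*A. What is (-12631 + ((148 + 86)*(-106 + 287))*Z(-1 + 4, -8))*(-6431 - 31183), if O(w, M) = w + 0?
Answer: 27557859486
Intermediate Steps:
O(w, M) = w
Z(A, L) = L - 3*A
(-12631 + ((148 + 86)*(-106 + 287))*Z(-1 + 4, -8))*(-6431 - 31183) = (-12631 + ((148 + 86)*(-106 + 287))*(-8 - 3*(-1 + 4)))*(-6431 - 31183) = (-12631 + (234*181)*(-8 - 3*3))*(-37614) = (-12631 + 42354*(-8 - 9))*(-37614) = (-12631 + 42354*(-17))*(-37614) = (-12631 - 720018)*(-37614) = -732649*(-37614) = 27557859486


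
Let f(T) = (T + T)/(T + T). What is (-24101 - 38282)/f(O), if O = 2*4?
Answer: -62383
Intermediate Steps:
O = 8
f(T) = 1 (f(T) = (2*T)/((2*T)) = (2*T)*(1/(2*T)) = 1)
(-24101 - 38282)/f(O) = (-24101 - 38282)/1 = -62383*1 = -62383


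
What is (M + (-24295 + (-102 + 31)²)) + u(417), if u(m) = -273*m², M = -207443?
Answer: -47698394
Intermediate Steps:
(M + (-24295 + (-102 + 31)²)) + u(417) = (-207443 + (-24295 + (-102 + 31)²)) - 273*417² = (-207443 + (-24295 + (-71)²)) - 273*173889 = (-207443 + (-24295 + 5041)) - 47471697 = (-207443 - 19254) - 47471697 = -226697 - 47471697 = -47698394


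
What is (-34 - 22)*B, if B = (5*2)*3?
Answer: -1680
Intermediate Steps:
B = 30 (B = 10*3 = 30)
(-34 - 22)*B = (-34 - 22)*30 = -56*30 = -1680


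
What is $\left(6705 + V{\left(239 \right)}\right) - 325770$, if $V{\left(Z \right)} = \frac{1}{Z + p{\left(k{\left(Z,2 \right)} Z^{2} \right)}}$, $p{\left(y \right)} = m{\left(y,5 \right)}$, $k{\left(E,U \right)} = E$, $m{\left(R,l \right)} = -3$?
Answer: $- \frac{75299339}{236} \approx -3.1907 \cdot 10^{5}$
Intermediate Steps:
$p{\left(y \right)} = -3$
$V{\left(Z \right)} = \frac{1}{-3 + Z}$ ($V{\left(Z \right)} = \frac{1}{Z - 3} = \frac{1}{-3 + Z}$)
$\left(6705 + V{\left(239 \right)}\right) - 325770 = \left(6705 + \frac{1}{-3 + 239}\right) - 325770 = \left(6705 + \frac{1}{236}\right) - 325770 = \frac{1582381}{236} - 325770 = - \frac{75299339}{236}$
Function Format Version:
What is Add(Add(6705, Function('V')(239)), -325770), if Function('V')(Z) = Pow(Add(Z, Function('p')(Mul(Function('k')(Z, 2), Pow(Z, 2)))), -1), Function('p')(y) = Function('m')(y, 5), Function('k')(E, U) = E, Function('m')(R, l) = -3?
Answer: Rational(-75299339, 236) ≈ -3.1907e+5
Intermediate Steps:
Function('p')(y) = -3
Function('V')(Z) = Pow(Add(-3, Z), -1) (Function('V')(Z) = Pow(Add(Z, -3), -1) = Pow(Add(-3, Z), -1))
Add(Add(6705, Function('V')(239)), -325770) = Add(Add(6705, Pow(Add(-3, 239), -1)), -325770) = Add(Add(6705, Pow(236, -1)), -325770) = Add(Add(6705, Rational(1, 236)), -325770) = Add(Rational(1582381, 236), -325770) = Rational(-75299339, 236)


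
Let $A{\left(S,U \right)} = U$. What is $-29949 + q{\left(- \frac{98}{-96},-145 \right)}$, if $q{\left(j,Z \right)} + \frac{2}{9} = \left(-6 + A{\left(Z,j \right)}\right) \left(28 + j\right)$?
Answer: $- \frac{69335935}{2304} \approx -30094.0$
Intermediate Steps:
$q{\left(j,Z \right)} = - \frac{2}{9} + \left(-6 + j\right) \left(28 + j\right)$
$-29949 + q{\left(- \frac{98}{-96},-145 \right)} = -29949 + \left(- \frac{1514}{9} + \left(- \frac{98}{-96}\right)^{2} + 22 \left(- \frac{98}{-96}\right)\right) = -29949 + \left(- \frac{1514}{9} + \left(\left(-98\right) \left(- \frac{1}{96}\right)\right)^{2} + 22 \left(\left(-98\right) \left(- \frac{1}{96}\right)\right)\right) = -29949 + \left(- \frac{1514}{9} + \left(\frac{49}{48}\right)^{2} + 22 \cdot \frac{49}{48}\right) = -29949 + \left(- \frac{1514}{9} + \frac{2401}{2304} + \frac{539}{24}\right) = -29949 - \frac{333439}{2304} = - \frac{69335935}{2304}$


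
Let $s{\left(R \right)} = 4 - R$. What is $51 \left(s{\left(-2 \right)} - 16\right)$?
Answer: $-510$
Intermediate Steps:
$51 \left(s{\left(-2 \right)} - 16\right) = 51 \left(\left(4 - -2\right) - 16\right) = 51 \left(\left(4 + 2\right) - 16\right) = 51 \left(6 - 16\right) = 51 \left(-10\right) = -510$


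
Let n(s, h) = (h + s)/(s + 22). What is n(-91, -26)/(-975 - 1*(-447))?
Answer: -13/4048 ≈ -0.0032115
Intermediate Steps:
n(s, h) = (h + s)/(22 + s)
n(-91, -26)/(-975 - 1*(-447)) = ((-26 - 91)/(22 - 91))/(-975 - 1*(-447)) = (-117/(-69))/(-975 + 447) = -1/69*(-117)/(-528) = (39/23)*(-1/528) = -13/4048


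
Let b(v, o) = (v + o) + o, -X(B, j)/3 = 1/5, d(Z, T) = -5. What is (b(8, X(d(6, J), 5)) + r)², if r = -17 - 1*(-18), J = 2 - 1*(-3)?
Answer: 1521/25 ≈ 60.840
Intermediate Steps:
J = 5 (J = 2 + 3 = 5)
X(B, j) = -⅗ (X(B, j) = -3/5 = -3*⅕ = -⅗)
b(v, o) = v + 2*o (b(v, o) = (o + v) + o = v + 2*o)
r = 1 (r = -17 + 18 = 1)
(b(8, X(d(6, J), 5)) + r)² = ((8 + 2*(-⅗)) + 1)² = ((8 - 6/5) + 1)² = (34/5 + 1)² = (39/5)² = 1521/25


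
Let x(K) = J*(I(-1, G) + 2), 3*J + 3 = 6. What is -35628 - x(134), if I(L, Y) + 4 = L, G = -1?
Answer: -35625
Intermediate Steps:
J = 1 (J = -1 + (⅓)*6 = -1 + 2 = 1)
I(L, Y) = -4 + L
x(K) = -3 (x(K) = 1*((-4 - 1) + 2) = 1*(-5 + 2) = 1*(-3) = -3)
-35628 - x(134) = -35628 - 1*(-3) = -35628 + 3 = -35625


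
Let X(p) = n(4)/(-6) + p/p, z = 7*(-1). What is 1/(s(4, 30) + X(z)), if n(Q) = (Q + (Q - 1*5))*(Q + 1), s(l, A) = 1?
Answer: -2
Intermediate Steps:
n(Q) = (1 + Q)*(-5 + 2*Q) (n(Q) = (Q + (Q - 5))*(1 + Q) = (Q + (-5 + Q))*(1 + Q) = (-5 + 2*Q)*(1 + Q) = (1 + Q)*(-5 + 2*Q))
z = -7
X(p) = -3/2 (X(p) = (-5 - 3*4 + 2*4²)/(-6) + p/p = (-5 - 12 + 2*16)*(-⅙) + 1 = (-5 - 12 + 32)*(-⅙) + 1 = 15*(-⅙) + 1 = -5/2 + 1 = -3/2)
1/(s(4, 30) + X(z)) = 1/(1 - 3/2) = 1/(-½) = -2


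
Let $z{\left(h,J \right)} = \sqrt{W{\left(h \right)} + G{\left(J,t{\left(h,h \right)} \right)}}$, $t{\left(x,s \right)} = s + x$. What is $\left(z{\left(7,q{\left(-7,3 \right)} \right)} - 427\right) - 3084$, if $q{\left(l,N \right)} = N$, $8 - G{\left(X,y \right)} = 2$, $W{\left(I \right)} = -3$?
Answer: $-3511 + \sqrt{3} \approx -3509.3$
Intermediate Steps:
$G{\left(X,y \right)} = 6$ ($G{\left(X,y \right)} = 8 - 2 = 6$)
$z{\left(h,J \right)} = \sqrt{3}$ ($z{\left(h,J \right)} = \sqrt{-3 + 6} = \sqrt{3}$)
$\left(z{\left(7,q{\left(-7,3 \right)} \right)} - 427\right) - 3084 = \left(\sqrt{3} - 427\right) - 3084 = \left(-427 + \sqrt{3}\right) - 3084 = -3511 + \sqrt{3}$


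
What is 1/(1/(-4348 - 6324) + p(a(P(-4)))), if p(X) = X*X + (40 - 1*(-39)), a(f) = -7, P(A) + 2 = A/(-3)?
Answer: 10672/1366015 ≈ 0.0078125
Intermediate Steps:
P(A) = -2 - A/3 (P(A) = -2 + A/(-3) = -2 + A*(-1/3) = -2 - A/3)
p(X) = 79 + X**2 (p(X) = X**2 + (40 + 39) = X**2 + 79 = 79 + X**2)
1/(1/(-4348 - 6324) + p(a(P(-4)))) = 1/(1/(-4348 - 6324) + (79 + (-7)**2)) = 1/(1/(-10672) + (79 + 49)) = 1/(-1/10672 + 128) = 1/(1366015/10672) = 10672/1366015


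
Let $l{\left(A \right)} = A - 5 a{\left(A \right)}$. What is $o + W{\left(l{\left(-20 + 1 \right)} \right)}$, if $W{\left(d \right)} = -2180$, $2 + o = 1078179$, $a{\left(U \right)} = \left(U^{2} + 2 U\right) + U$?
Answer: $1075997$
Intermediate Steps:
$a{\left(U \right)} = U^{2} + 3 U$
$o = 1078177$ ($o = -2 + 1078179 = 1078177$)
$l{\left(A \right)} = A - 5 A \left(3 + A\right)$
$o + W{\left(l{\left(-20 + 1 \right)} \right)} = 1078177 - 2180 = 1075997$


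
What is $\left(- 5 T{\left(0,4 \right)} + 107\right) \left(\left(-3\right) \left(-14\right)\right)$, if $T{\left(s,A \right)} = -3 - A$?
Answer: $5964$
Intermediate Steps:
$\left(- 5 T{\left(0,4 \right)} + 107\right) \left(\left(-3\right) \left(-14\right)\right) = \left(- 5 \left(-3 - 4\right) + 107\right) \left(\left(-3\right) \left(-14\right)\right) = \left(- 5 \left(-3 - 4\right) + 107\right) 42 = \left(\left(-5\right) \left(-7\right) + 107\right) 42 = \left(35 + 107\right) 42 = 142 \cdot 42 = 5964$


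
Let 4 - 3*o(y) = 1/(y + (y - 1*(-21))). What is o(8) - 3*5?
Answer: -506/37 ≈ -13.676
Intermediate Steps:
o(y) = 4/3 - 1/(3*(21 + 2*y)) (o(y) = 4/3 - 1/(3*(y + (y - 1*(-21)))) = 4/3 - 1/(3*(y + (y + 21))) = 4/3 - 1/(3*(y + (21 + y))) = 4/3 - 1/(3*(21 + 2*y)))
o(8) - 3*5 = (83 + 8*8)/(3*(21 + 2*8)) - 3*5 = (83 + 64)/(3*(21 + 16)) - 15 = (⅓)*147/37 - 15 = (⅓)*(1/37)*147 - 15 = 49/37 - 15 = -506/37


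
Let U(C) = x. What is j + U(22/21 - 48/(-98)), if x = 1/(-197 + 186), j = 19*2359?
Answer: 493030/11 ≈ 44821.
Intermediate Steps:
j = 44821
x = -1/11 (x = 1/(-11) = -1/11 ≈ -0.090909)
U(C) = -1/11
j + U(22/21 - 48/(-98)) = 44821 - 1/11 = 493030/11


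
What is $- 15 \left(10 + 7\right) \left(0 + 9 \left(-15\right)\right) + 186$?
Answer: $34611$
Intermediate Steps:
$- 15 \left(10 + 7\right) \left(0 + 9 \left(-15\right)\right) + 186 = \left(-15\right) 17 \left(0 - 135\right) + 186 = \left(-255\right) \left(-135\right) + 186 = 34425 + 186 = 34611$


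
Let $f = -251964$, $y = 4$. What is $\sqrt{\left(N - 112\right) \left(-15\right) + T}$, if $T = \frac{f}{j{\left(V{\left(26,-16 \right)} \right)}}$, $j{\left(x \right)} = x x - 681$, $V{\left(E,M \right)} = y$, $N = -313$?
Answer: $\frac{\sqrt{2986740435}}{665} \approx 82.182$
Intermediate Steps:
$V{\left(E,M \right)} = 4$
$j{\left(x \right)} = -681 + x^{2}$ ($j{\left(x \right)} = x^{2} - 681 = -681 + x^{2}$)
$T = \frac{251964}{665}$ ($T = - \frac{251964}{-681 + 4^{2}} = - \frac{251964}{-681 + 16} = - \frac{251964}{-665} = \left(-251964\right) \left(- \frac{1}{665}\right) = \frac{251964}{665} \approx 378.89$)
$\sqrt{\left(N - 112\right) \left(-15\right) + T} = \sqrt{\left(-313 - 112\right) \left(-15\right) + \frac{251964}{665}} = \sqrt{\left(-425\right) \left(-15\right) + \frac{251964}{665}} = \sqrt{6375 + \frac{251964}{665}} = \sqrt{\frac{4491339}{665}} = \frac{\sqrt{2986740435}}{665}$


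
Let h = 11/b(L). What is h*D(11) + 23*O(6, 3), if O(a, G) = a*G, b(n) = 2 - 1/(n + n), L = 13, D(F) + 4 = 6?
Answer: 21686/51 ≈ 425.22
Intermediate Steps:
D(F) = 2 (D(F) = -4 + 6 = 2)
b(n) = 2 - 1/(2*n)
O(a, G) = G*a
h = 286/51 (h = 11/(2 - 1/2/13) = 11/(2 - 1/2*1/13) = 11/(2 - 1/26) = 11/(51/26) = 11*(26/51) = 286/51 ≈ 5.6078)
h*D(11) + 23*O(6, 3) = (286/51)*2 + 23*(3*6) = 572/51 + 23*18 = 572/51 + 414 = 21686/51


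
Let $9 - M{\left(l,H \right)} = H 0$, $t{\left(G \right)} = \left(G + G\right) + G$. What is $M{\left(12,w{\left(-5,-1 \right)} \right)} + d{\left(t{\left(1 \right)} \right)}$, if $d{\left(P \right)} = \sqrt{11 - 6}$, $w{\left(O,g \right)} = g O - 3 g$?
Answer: $9 + \sqrt{5} \approx 11.236$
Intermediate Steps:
$t{\left(G \right)} = 3 G$ ($t{\left(G \right)} = 2 G + G = 3 G$)
$w{\left(O,g \right)} = - 3 g + O g$ ($w{\left(O,g \right)} = O g - 3 g = - 3 g + O g$)
$M{\left(l,H \right)} = 9$ ($M{\left(l,H \right)} = 9 - H 0 = 9 - 0 = 9 + 0 = 9$)
$d{\left(P \right)} = \sqrt{5}$
$M{\left(12,w{\left(-5,-1 \right)} \right)} + d{\left(t{\left(1 \right)} \right)} = 9 + \sqrt{5}$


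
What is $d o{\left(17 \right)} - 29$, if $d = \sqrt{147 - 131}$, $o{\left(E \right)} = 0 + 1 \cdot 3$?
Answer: $-17$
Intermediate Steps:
$o{\left(E \right)} = 3$ ($o{\left(E \right)} = 0 + 3 = 3$)
$d = 4$ ($d = \sqrt{16} = 4$)
$d o{\left(17 \right)} - 29 = 4 \cdot 3 - 29 = 12 - 29 = -17$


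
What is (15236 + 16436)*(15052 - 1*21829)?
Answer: -214641144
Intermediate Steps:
(15236 + 16436)*(15052 - 1*21829) = 31672*(15052 - 21829) = 31672*(-6777) = -214641144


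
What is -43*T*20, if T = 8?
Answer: -6880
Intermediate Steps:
-43*T*20 = -43*8*20 = -344*20 = -6880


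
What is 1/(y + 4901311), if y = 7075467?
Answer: 1/11976778 ≈ 8.3495e-8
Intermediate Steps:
1/(y + 4901311) = 1/(7075467 + 4901311) = 1/11976778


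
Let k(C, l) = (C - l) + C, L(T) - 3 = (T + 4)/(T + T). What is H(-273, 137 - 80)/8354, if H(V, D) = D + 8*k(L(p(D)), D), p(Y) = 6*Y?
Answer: -58637/1428534 ≈ -0.041047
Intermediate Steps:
L(T) = 3 + (4 + T)/(2*T) (L(T) = 3 + (T + 4)/(T + T) = 3 + (4 + T)/((2*T)) = 3 + (4 + T)*(1/(2*T)) = 3 + (4 + T)/(2*T))
k(C, l) = -l + 2*C
H(V, D) = 56 - 7*D + 16/(3*D) (H(V, D) = D + 8*(-D + 2*(7/2 + 2/((6*D)))) = D + 8*(-D + 2*(7/2 + 2*(1/(6*D)))) = D + 8*(-D + 2*(7/2 + 1/(3*D))) = D + 8*(-D + (7 + 2/(3*D))) = D + 8*(7 - D + 2/(3*D)) = D + (56 - 8*D + 16/(3*D)) = 56 - 7*D + 16/(3*D))
H(-273, 137 - 80)/8354 = (56 - 7*(137 - 80) + 16/(3*(137 - 80)))/8354 = (56 - 7*57 + (16/3)/57)*(1/8354) = (56 - 399 + (16/3)*(1/57))*(1/8354) = (56 - 399 + 16/171)*(1/8354) = -58637/171*1/8354 = -58637/1428534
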